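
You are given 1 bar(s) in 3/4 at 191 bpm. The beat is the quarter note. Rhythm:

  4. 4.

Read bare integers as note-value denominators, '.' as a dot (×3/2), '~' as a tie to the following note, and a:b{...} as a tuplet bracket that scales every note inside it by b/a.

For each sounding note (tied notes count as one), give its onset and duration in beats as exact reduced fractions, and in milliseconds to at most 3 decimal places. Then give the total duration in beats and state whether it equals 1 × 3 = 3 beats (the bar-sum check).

1) 0.0ms=0b +471.204ms=3/2b
2) 471.204ms=3/2b +471.204ms=3/2b
Σ=3b of 3 (191bpm 3/4) — PASS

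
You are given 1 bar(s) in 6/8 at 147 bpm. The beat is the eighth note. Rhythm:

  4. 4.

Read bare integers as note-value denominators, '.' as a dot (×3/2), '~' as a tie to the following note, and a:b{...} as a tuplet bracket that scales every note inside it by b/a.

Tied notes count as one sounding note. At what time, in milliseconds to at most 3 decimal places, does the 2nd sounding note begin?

note 2 onset = 3b = 1224.49ms

1. 0.0ms @ 0 + 1224.49ms (3)
2. 1224.49ms @ 3 + 1224.49ms (3)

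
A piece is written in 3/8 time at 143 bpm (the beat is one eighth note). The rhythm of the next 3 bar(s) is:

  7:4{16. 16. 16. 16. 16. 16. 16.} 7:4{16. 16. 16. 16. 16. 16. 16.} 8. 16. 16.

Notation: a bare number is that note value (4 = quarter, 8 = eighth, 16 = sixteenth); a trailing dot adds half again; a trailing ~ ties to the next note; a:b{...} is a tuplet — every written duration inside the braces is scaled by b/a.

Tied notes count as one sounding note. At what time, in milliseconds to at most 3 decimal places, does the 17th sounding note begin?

note 17 onset = 33/4b = 3461.538ms

1. 0.0ms @ 0 + 179.82ms (3/7)
2. 179.82ms @ 3/7 + 179.82ms (3/7)
3. 359.64ms @ 6/7 + 179.82ms (3/7)
4. 539.461ms @ 9/7 + 179.82ms (3/7)
5. 719.281ms @ 12/7 + 179.82ms (3/7)
6. 899.101ms @ 15/7 + 179.82ms (3/7)
7. 1078.921ms @ 18/7 + 179.82ms (3/7)
8. 1258.741ms @ 3 + 179.82ms (3/7)
9. 1438.561ms @ 24/7 + 179.82ms (3/7)
10. 1618.382ms @ 27/7 + 179.82ms (3/7)
11. 1798.202ms @ 30/7 + 179.82ms (3/7)
12. 1978.022ms @ 33/7 + 179.82ms (3/7)
13. 2157.842ms @ 36/7 + 179.82ms (3/7)
14. 2337.662ms @ 39/7 + 179.82ms (3/7)
15. 2517.483ms @ 6 + 629.371ms (3/2)
16. 3146.853ms @ 15/2 + 314.685ms (3/4)
17. 3461.538ms @ 33/4 + 314.685ms (3/4)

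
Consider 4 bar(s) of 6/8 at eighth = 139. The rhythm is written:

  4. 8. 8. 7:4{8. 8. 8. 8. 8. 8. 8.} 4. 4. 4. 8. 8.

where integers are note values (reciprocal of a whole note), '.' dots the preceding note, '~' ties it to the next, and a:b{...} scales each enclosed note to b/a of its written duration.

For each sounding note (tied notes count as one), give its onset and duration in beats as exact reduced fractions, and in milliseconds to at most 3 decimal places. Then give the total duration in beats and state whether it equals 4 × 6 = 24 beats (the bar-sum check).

1) 0.0ms=0b +1294.964ms=3b
2) 1294.964ms=3b +647.482ms=3/2b
3) 1942.446ms=9/2b +647.482ms=3/2b
4) 2589.928ms=6b +369.99ms=6/7b
5) 2959.918ms=48/7b +369.99ms=6/7b
6) 3329.908ms=54/7b +369.99ms=6/7b
7) 3699.897ms=60/7b +369.99ms=6/7b
8) 4069.887ms=66/7b +369.99ms=6/7b
9) 4439.877ms=72/7b +369.99ms=6/7b
10) 4809.866ms=78/7b +369.99ms=6/7b
11) 5179.856ms=12b +1294.964ms=3b
12) 6474.82ms=15b +1294.964ms=3b
13) 7769.784ms=18b +1294.964ms=3b
14) 9064.748ms=21b +647.482ms=3/2b
15) 9712.23ms=45/2b +647.482ms=3/2b
Σ=24b of 24 (139bpm 6/8) — PASS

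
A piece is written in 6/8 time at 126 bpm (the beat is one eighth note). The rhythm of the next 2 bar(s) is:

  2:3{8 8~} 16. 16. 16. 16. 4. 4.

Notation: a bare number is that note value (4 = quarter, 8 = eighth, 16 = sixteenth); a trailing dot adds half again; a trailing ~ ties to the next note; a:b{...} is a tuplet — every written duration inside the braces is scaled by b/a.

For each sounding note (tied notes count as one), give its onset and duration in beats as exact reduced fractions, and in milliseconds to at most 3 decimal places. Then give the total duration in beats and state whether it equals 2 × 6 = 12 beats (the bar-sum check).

1) 0.0ms=0b +714.286ms=3/2b
2) 714.286ms=3/2b +1071.429ms=9/4b
3) 1785.714ms=15/4b +357.143ms=3/4b
4) 2142.857ms=9/2b +357.143ms=3/4b
5) 2500.0ms=21/4b +357.143ms=3/4b
6) 2857.143ms=6b +1428.571ms=3b
7) 4285.714ms=9b +1428.571ms=3b
Σ=12b of 12 (126bpm 6/8) — PASS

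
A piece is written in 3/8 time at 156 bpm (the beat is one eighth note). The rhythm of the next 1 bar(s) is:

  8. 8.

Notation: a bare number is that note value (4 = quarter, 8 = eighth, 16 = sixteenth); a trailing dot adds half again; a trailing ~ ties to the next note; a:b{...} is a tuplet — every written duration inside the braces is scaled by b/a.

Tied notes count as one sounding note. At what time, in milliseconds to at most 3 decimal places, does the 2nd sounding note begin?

1. 0.0ms @ 0 + 576.923ms (3/2)
2. 576.923ms @ 3/2 + 576.923ms (3/2)

note 2 onset = 3/2b = 576.923ms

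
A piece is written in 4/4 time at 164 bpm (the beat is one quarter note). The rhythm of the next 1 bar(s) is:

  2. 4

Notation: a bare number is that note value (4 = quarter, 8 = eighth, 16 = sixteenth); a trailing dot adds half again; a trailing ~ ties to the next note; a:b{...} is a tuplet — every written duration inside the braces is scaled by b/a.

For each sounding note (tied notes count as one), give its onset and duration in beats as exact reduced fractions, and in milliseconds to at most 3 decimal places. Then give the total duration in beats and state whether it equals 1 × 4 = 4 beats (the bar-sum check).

1) 0.0ms=0b +1097.561ms=3b
2) 1097.561ms=3b +365.854ms=1b
Σ=4b of 4 (164bpm 4/4) — PASS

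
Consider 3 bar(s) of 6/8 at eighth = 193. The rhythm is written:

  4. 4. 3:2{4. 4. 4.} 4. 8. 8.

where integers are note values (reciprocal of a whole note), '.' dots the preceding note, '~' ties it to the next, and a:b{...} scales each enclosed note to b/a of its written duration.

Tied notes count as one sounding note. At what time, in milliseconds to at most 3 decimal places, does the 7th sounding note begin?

1. 0.0ms @ 0 + 932.642ms (3)
2. 932.642ms @ 3 + 932.642ms (3)
3. 1865.285ms @ 6 + 621.762ms (2)
4. 2487.047ms @ 8 + 621.762ms (2)
5. 3108.808ms @ 10 + 621.762ms (2)
6. 3730.57ms @ 12 + 932.642ms (3)
7. 4663.212ms @ 15 + 466.321ms (3/2)
8. 5129.534ms @ 33/2 + 466.321ms (3/2)

note 7 onset = 15b = 4663.212ms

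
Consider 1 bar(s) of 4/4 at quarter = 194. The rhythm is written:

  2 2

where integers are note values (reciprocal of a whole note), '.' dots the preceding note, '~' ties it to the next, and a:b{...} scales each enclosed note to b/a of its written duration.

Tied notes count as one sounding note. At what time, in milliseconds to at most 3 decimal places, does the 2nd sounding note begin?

1. 0.0ms @ 0 + 618.557ms (2)
2. 618.557ms @ 2 + 618.557ms (2)

note 2 onset = 2b = 618.557ms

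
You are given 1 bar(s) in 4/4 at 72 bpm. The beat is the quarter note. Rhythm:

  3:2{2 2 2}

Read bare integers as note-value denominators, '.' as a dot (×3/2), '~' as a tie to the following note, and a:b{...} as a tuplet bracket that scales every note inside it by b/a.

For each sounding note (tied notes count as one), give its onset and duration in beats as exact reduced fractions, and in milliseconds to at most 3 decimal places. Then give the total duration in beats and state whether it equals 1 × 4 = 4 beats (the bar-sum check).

1) 0.0ms=0b +1111.111ms=4/3b
2) 1111.111ms=4/3b +1111.111ms=4/3b
3) 2222.222ms=8/3b +1111.111ms=4/3b
Σ=4b of 4 (72bpm 4/4) — PASS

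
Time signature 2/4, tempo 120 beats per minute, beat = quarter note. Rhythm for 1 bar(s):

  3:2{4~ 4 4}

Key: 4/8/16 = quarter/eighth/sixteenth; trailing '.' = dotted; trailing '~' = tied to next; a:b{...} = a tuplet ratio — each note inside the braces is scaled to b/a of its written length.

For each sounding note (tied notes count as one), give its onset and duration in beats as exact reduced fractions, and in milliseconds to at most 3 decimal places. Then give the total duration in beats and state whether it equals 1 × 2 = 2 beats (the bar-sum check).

1) 0.0ms=0b +666.667ms=4/3b
2) 666.667ms=4/3b +333.333ms=2/3b
Σ=2b of 2 (120bpm 2/4) — PASS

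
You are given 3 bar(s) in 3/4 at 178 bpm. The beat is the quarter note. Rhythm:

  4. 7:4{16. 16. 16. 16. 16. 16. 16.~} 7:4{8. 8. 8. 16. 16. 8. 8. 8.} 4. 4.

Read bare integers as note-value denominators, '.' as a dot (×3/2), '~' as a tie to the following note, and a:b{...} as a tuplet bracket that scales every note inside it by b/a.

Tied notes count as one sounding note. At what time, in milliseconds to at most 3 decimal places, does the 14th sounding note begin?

1. 0.0ms @ 0 + 505.618ms (3/2)
2. 505.618ms @ 3/2 + 72.231ms (3/14)
3. 577.849ms @ 12/7 + 72.231ms (3/14)
4. 650.08ms @ 27/14 + 72.231ms (3/14)
5. 722.311ms @ 15/7 + 72.231ms (3/14)
6. 794.543ms @ 33/14 + 72.231ms (3/14)
7. 866.774ms @ 18/7 + 72.231ms (3/14)
8. 939.005ms @ 39/14 + 216.693ms (9/14)
9. 1155.698ms @ 24/7 + 144.462ms (3/7)
10. 1300.161ms @ 27/7 + 144.462ms (3/7)
11. 1444.623ms @ 30/7 + 72.231ms (3/14)
12. 1516.854ms @ 9/2 + 72.231ms (3/14)
13. 1589.085ms @ 33/7 + 144.462ms (3/7)
14. 1733.547ms @ 36/7 + 144.462ms (3/7)
15. 1878.01ms @ 39/7 + 144.462ms (3/7)
16. 2022.472ms @ 6 + 505.618ms (3/2)
17. 2528.09ms @ 15/2 + 505.618ms (3/2)

note 14 onset = 36/7b = 1733.547ms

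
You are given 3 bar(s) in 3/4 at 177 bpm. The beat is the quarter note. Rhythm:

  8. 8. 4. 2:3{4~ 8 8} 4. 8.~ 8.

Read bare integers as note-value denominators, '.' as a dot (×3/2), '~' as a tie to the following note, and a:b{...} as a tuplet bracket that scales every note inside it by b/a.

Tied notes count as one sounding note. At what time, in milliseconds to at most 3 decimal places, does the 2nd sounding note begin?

note 2 onset = 3/4b = 254.237ms

1. 0.0ms @ 0 + 254.237ms (3/4)
2. 254.237ms @ 3/4 + 254.237ms (3/4)
3. 508.475ms @ 3/2 + 508.475ms (3/2)
4. 1016.949ms @ 3 + 762.712ms (9/4)
5. 1779.661ms @ 21/4 + 254.237ms (3/4)
6. 2033.898ms @ 6 + 508.475ms (3/2)
7. 2542.373ms @ 15/2 + 508.475ms (3/2)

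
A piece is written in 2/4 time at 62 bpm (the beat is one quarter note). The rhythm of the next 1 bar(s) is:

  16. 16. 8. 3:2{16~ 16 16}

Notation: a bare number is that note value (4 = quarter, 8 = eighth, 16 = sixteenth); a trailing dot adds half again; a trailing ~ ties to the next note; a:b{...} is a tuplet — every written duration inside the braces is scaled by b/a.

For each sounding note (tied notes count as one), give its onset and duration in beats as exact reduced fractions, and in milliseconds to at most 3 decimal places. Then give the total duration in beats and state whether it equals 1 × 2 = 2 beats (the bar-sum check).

1) 0.0ms=0b +362.903ms=3/8b
2) 362.903ms=3/8b +362.903ms=3/8b
3) 725.806ms=3/4b +725.806ms=3/4b
4) 1451.613ms=3/2b +322.581ms=1/3b
5) 1774.194ms=11/6b +161.29ms=1/6b
Σ=2b of 2 (62bpm 2/4) — PASS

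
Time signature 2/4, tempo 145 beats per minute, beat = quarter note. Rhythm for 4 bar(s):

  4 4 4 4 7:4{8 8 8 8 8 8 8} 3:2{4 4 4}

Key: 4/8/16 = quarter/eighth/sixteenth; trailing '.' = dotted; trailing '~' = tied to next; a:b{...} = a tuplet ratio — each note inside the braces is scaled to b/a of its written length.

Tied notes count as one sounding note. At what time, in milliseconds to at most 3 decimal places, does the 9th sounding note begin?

note 9 onset = 36/7b = 2128.079ms

1. 0.0ms @ 0 + 413.793ms (1)
2. 413.793ms @ 1 + 413.793ms (1)
3. 827.586ms @ 2 + 413.793ms (1)
4. 1241.379ms @ 3 + 413.793ms (1)
5. 1655.172ms @ 4 + 118.227ms (2/7)
6. 1773.399ms @ 30/7 + 118.227ms (2/7)
7. 1891.626ms @ 32/7 + 118.227ms (2/7)
8. 2009.852ms @ 34/7 + 118.227ms (2/7)
9. 2128.079ms @ 36/7 + 118.227ms (2/7)
10. 2246.305ms @ 38/7 + 118.227ms (2/7)
11. 2364.532ms @ 40/7 + 118.227ms (2/7)
12. 2482.759ms @ 6 + 275.862ms (2/3)
13. 2758.621ms @ 20/3 + 275.862ms (2/3)
14. 3034.483ms @ 22/3 + 275.862ms (2/3)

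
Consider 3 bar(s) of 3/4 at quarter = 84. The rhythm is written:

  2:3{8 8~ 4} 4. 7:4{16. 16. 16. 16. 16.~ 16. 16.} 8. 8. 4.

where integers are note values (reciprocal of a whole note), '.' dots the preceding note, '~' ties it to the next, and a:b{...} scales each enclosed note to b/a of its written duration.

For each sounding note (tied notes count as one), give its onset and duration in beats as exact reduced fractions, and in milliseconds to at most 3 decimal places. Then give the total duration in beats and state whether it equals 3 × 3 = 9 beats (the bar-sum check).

1) 0.0ms=0b +535.714ms=3/4b
2) 535.714ms=3/4b +1607.143ms=9/4b
3) 2142.857ms=3b +1071.429ms=3/2b
4) 3214.286ms=9/2b +153.061ms=3/14b
5) 3367.347ms=33/7b +153.061ms=3/14b
6) 3520.408ms=69/14b +153.061ms=3/14b
7) 3673.469ms=36/7b +153.061ms=3/14b
8) 3826.531ms=75/14b +306.122ms=3/7b
9) 4132.653ms=81/14b +153.061ms=3/14b
10) 4285.714ms=6b +535.714ms=3/4b
11) 4821.429ms=27/4b +535.714ms=3/4b
12) 5357.143ms=15/2b +1071.429ms=3/2b
Σ=9b of 9 (84bpm 3/4) — PASS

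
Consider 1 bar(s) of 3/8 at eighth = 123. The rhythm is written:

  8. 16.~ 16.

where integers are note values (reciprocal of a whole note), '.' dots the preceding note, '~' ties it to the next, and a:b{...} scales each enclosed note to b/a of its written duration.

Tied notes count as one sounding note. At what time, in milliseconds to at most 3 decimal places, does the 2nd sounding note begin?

1. 0.0ms @ 0 + 731.707ms (3/2)
2. 731.707ms @ 3/2 + 731.707ms (3/2)

note 2 onset = 3/2b = 731.707ms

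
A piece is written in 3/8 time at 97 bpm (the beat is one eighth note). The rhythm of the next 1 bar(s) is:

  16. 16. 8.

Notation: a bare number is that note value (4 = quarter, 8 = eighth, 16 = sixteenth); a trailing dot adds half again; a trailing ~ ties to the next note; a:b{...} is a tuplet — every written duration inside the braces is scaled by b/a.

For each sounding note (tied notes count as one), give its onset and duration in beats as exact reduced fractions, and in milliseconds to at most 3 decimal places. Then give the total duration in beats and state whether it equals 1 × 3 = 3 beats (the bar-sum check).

1) 0.0ms=0b +463.918ms=3/4b
2) 463.918ms=3/4b +463.918ms=3/4b
3) 927.835ms=3/2b +927.835ms=3/2b
Σ=3b of 3 (97bpm 3/8) — PASS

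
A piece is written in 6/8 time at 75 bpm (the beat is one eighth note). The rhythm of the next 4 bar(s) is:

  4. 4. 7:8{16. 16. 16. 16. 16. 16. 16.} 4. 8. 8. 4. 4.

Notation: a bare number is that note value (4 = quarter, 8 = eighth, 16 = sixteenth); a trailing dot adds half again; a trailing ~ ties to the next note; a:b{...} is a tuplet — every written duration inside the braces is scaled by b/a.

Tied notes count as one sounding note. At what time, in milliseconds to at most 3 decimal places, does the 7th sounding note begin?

note 7 onset = 66/7b = 7542.857ms

1. 0.0ms @ 0 + 2400.0ms (3)
2. 2400.0ms @ 3 + 2400.0ms (3)
3. 4800.0ms @ 6 + 685.714ms (6/7)
4. 5485.714ms @ 48/7 + 685.714ms (6/7)
5. 6171.429ms @ 54/7 + 685.714ms (6/7)
6. 6857.143ms @ 60/7 + 685.714ms (6/7)
7. 7542.857ms @ 66/7 + 685.714ms (6/7)
8. 8228.571ms @ 72/7 + 685.714ms (6/7)
9. 8914.286ms @ 78/7 + 685.714ms (6/7)
10. 9600.0ms @ 12 + 2400.0ms (3)
11. 12000.0ms @ 15 + 1200.0ms (3/2)
12. 13200.0ms @ 33/2 + 1200.0ms (3/2)
13. 14400.0ms @ 18 + 2400.0ms (3)
14. 16800.0ms @ 21 + 2400.0ms (3)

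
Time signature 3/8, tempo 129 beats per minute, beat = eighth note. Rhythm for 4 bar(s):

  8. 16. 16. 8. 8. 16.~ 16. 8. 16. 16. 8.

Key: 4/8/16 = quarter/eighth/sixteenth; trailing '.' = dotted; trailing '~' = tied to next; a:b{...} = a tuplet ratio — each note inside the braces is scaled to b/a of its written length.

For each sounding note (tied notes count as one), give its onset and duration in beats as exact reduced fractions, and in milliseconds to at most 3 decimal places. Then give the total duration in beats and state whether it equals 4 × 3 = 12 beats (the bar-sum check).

1) 0.0ms=0b +697.674ms=3/2b
2) 697.674ms=3/2b +348.837ms=3/4b
3) 1046.512ms=9/4b +348.837ms=3/4b
4) 1395.349ms=3b +697.674ms=3/2b
5) 2093.023ms=9/2b +697.674ms=3/2b
6) 2790.698ms=6b +697.674ms=3/2b
7) 3488.372ms=15/2b +697.674ms=3/2b
8) 4186.047ms=9b +348.837ms=3/4b
9) 4534.884ms=39/4b +348.837ms=3/4b
10) 4883.721ms=21/2b +697.674ms=3/2b
Σ=12b of 12 (129bpm 3/8) — PASS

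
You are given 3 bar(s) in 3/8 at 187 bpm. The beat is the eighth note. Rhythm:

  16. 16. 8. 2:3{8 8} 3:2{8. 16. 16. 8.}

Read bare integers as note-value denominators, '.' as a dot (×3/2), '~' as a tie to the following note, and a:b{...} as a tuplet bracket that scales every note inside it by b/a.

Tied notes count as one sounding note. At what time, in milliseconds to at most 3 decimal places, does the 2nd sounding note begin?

note 2 onset = 3/4b = 240.642ms

1. 0.0ms @ 0 + 240.642ms (3/4)
2. 240.642ms @ 3/4 + 240.642ms (3/4)
3. 481.283ms @ 3/2 + 481.283ms (3/2)
4. 962.567ms @ 3 + 481.283ms (3/2)
5. 1443.85ms @ 9/2 + 481.283ms (3/2)
6. 1925.134ms @ 6 + 320.856ms (1)
7. 2245.989ms @ 7 + 160.428ms (1/2)
8. 2406.417ms @ 15/2 + 160.428ms (1/2)
9. 2566.845ms @ 8 + 320.856ms (1)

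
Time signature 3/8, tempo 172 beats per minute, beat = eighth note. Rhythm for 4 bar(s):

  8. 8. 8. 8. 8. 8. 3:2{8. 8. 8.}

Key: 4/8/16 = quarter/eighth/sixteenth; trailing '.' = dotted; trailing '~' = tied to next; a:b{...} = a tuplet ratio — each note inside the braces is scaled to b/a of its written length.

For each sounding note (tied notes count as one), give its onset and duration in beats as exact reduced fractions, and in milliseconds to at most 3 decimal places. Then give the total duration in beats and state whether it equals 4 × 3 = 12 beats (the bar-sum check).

1) 0.0ms=0b +523.256ms=3/2b
2) 523.256ms=3/2b +523.256ms=3/2b
3) 1046.512ms=3b +523.256ms=3/2b
4) 1569.767ms=9/2b +523.256ms=3/2b
5) 2093.023ms=6b +523.256ms=3/2b
6) 2616.279ms=15/2b +523.256ms=3/2b
7) 3139.535ms=9b +348.837ms=1b
8) 3488.372ms=10b +348.837ms=1b
9) 3837.209ms=11b +348.837ms=1b
Σ=12b of 12 (172bpm 3/8) — PASS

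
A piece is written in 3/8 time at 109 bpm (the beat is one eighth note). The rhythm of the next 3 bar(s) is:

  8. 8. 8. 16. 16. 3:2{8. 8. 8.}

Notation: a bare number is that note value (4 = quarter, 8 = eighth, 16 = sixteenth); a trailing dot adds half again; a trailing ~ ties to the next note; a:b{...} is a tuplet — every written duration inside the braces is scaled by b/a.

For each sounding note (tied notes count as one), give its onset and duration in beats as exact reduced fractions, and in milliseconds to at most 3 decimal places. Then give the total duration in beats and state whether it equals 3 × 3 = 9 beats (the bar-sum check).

1) 0.0ms=0b +825.688ms=3/2b
2) 825.688ms=3/2b +825.688ms=3/2b
3) 1651.376ms=3b +825.688ms=3/2b
4) 2477.064ms=9/2b +412.844ms=3/4b
5) 2889.908ms=21/4b +412.844ms=3/4b
6) 3302.752ms=6b +550.459ms=1b
7) 3853.211ms=7b +550.459ms=1b
8) 4403.67ms=8b +550.459ms=1b
Σ=9b of 9 (109bpm 3/8) — PASS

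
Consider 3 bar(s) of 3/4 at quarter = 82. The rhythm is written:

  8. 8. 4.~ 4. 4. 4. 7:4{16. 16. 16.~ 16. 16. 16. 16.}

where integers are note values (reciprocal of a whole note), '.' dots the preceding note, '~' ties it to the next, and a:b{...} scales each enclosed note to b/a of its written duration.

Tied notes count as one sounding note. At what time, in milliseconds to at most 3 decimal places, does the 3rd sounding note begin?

1. 0.0ms @ 0 + 548.78ms (3/4)
2. 548.78ms @ 3/4 + 548.78ms (3/4)
3. 1097.561ms @ 3/2 + 2195.122ms (3)
4. 3292.683ms @ 9/2 + 1097.561ms (3/2)
5. 4390.244ms @ 6 + 1097.561ms (3/2)
6. 5487.805ms @ 15/2 + 156.794ms (3/14)
7. 5644.599ms @ 54/7 + 156.794ms (3/14)
8. 5801.394ms @ 111/14 + 313.589ms (3/7)
9. 6114.983ms @ 117/14 + 156.794ms (3/14)
10. 6271.777ms @ 60/7 + 156.794ms (3/14)
11. 6428.571ms @ 123/14 + 156.794ms (3/14)

note 3 onset = 3/2b = 1097.561ms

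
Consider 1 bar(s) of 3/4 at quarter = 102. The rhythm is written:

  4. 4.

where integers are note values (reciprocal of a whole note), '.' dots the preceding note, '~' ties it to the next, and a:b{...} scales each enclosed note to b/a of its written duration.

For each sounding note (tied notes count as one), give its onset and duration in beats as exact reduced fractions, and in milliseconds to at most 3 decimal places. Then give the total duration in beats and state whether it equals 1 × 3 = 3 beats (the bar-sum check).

1) 0.0ms=0b +882.353ms=3/2b
2) 882.353ms=3/2b +882.353ms=3/2b
Σ=3b of 3 (102bpm 3/4) — PASS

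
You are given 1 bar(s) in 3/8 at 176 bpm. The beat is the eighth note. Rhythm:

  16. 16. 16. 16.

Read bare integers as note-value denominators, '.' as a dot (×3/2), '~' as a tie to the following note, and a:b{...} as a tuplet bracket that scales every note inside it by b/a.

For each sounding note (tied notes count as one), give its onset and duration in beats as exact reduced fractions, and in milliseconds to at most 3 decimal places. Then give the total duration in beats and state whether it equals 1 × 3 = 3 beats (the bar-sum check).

1) 0.0ms=0b +255.682ms=3/4b
2) 255.682ms=3/4b +255.682ms=3/4b
3) 511.364ms=3/2b +255.682ms=3/4b
4) 767.045ms=9/4b +255.682ms=3/4b
Σ=3b of 3 (176bpm 3/8) — PASS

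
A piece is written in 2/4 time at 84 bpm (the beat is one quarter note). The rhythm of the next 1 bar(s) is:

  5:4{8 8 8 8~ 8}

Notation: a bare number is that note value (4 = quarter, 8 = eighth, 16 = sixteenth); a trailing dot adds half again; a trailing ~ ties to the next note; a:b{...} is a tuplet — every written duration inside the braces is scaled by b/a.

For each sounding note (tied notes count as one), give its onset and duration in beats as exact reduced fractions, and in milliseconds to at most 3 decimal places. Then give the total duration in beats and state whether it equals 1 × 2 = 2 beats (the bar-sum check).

1) 0.0ms=0b +285.714ms=2/5b
2) 285.714ms=2/5b +285.714ms=2/5b
3) 571.429ms=4/5b +285.714ms=2/5b
4) 857.143ms=6/5b +571.429ms=4/5b
Σ=2b of 2 (84bpm 2/4) — PASS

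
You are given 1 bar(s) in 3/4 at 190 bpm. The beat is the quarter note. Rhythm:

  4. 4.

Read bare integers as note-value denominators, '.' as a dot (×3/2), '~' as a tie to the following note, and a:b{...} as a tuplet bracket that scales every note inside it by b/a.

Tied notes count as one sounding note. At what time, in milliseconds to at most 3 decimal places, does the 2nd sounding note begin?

1. 0.0ms @ 0 + 473.684ms (3/2)
2. 473.684ms @ 3/2 + 473.684ms (3/2)

note 2 onset = 3/2b = 473.684ms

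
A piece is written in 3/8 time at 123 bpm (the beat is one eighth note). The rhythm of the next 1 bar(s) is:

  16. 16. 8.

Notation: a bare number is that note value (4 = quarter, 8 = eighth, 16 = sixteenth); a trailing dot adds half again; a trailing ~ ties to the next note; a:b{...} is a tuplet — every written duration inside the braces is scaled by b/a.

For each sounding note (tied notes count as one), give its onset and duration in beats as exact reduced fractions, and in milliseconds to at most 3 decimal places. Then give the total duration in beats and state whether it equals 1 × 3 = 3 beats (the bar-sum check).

1) 0.0ms=0b +365.854ms=3/4b
2) 365.854ms=3/4b +365.854ms=3/4b
3) 731.707ms=3/2b +731.707ms=3/2b
Σ=3b of 3 (123bpm 3/8) — PASS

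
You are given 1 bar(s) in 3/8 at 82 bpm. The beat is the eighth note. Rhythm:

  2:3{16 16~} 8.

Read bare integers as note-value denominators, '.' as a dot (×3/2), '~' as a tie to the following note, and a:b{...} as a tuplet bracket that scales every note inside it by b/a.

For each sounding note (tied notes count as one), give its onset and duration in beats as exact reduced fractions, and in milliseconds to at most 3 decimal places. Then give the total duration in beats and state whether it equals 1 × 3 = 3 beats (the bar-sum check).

1) 0.0ms=0b +548.78ms=3/4b
2) 548.78ms=3/4b +1646.341ms=9/4b
Σ=3b of 3 (82bpm 3/8) — PASS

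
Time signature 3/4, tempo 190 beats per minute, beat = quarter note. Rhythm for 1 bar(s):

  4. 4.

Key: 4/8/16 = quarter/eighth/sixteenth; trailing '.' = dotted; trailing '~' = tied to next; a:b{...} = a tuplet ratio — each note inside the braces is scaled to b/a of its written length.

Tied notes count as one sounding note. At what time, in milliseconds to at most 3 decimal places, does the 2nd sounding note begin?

note 2 onset = 3/2b = 473.684ms

1. 0.0ms @ 0 + 473.684ms (3/2)
2. 473.684ms @ 3/2 + 473.684ms (3/2)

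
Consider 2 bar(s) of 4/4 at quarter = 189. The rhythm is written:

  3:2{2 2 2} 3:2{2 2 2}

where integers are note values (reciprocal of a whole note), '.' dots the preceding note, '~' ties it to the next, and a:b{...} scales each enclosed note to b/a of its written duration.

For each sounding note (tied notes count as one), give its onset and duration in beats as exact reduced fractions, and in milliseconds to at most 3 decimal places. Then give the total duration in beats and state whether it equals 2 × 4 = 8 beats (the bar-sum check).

1) 0.0ms=0b +423.28ms=4/3b
2) 423.28ms=4/3b +423.28ms=4/3b
3) 846.561ms=8/3b +423.28ms=4/3b
4) 1269.841ms=4b +423.28ms=4/3b
5) 1693.122ms=16/3b +423.28ms=4/3b
6) 2116.402ms=20/3b +423.28ms=4/3b
Σ=8b of 8 (189bpm 4/4) — PASS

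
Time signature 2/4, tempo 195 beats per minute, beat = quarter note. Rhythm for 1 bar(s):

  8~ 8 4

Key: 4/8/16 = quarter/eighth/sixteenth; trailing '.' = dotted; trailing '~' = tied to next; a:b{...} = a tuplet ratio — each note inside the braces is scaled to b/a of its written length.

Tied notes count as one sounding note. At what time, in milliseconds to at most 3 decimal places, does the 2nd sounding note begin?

note 2 onset = 1b = 307.692ms

1. 0.0ms @ 0 + 307.692ms (1)
2. 307.692ms @ 1 + 307.692ms (1)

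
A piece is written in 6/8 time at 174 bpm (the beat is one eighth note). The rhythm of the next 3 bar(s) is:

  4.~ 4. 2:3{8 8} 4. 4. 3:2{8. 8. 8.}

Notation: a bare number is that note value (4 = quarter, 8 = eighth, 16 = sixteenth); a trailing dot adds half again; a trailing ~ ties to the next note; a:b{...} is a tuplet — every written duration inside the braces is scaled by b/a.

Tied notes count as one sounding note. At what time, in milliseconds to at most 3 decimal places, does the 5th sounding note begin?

note 5 onset = 12b = 4137.931ms

1. 0.0ms @ 0 + 2068.966ms (6)
2. 2068.966ms @ 6 + 517.241ms (3/2)
3. 2586.207ms @ 15/2 + 517.241ms (3/2)
4. 3103.448ms @ 9 + 1034.483ms (3)
5. 4137.931ms @ 12 + 1034.483ms (3)
6. 5172.414ms @ 15 + 344.828ms (1)
7. 5517.241ms @ 16 + 344.828ms (1)
8. 5862.069ms @ 17 + 344.828ms (1)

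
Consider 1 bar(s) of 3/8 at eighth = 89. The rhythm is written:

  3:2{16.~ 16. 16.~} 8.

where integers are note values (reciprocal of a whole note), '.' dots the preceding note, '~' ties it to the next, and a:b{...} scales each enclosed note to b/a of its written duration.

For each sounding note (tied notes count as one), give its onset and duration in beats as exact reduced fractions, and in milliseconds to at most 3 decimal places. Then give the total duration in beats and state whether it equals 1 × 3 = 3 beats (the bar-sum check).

1) 0.0ms=0b +674.157ms=1b
2) 674.157ms=1b +1348.315ms=2b
Σ=3b of 3 (89bpm 3/8) — PASS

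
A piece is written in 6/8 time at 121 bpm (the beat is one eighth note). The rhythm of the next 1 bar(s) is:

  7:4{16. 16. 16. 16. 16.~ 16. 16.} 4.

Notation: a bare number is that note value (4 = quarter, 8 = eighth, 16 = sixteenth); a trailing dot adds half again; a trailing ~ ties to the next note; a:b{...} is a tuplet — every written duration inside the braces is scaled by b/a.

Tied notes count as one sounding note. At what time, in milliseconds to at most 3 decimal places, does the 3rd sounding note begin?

1. 0.0ms @ 0 + 212.515ms (3/7)
2. 212.515ms @ 3/7 + 212.515ms (3/7)
3. 425.03ms @ 6/7 + 212.515ms (3/7)
4. 637.544ms @ 9/7 + 212.515ms (3/7)
5. 850.059ms @ 12/7 + 425.03ms (6/7)
6. 1275.089ms @ 18/7 + 212.515ms (3/7)
7. 1487.603ms @ 3 + 1487.603ms (3)

note 3 onset = 6/7b = 425.03ms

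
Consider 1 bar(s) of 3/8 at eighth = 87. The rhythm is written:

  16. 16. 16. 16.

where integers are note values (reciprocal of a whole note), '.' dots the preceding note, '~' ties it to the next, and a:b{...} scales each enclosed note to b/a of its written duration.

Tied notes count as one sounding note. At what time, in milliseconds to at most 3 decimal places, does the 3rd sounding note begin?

1. 0.0ms @ 0 + 517.241ms (3/4)
2. 517.241ms @ 3/4 + 517.241ms (3/4)
3. 1034.483ms @ 3/2 + 517.241ms (3/4)
4. 1551.724ms @ 9/4 + 517.241ms (3/4)

note 3 onset = 3/2b = 1034.483ms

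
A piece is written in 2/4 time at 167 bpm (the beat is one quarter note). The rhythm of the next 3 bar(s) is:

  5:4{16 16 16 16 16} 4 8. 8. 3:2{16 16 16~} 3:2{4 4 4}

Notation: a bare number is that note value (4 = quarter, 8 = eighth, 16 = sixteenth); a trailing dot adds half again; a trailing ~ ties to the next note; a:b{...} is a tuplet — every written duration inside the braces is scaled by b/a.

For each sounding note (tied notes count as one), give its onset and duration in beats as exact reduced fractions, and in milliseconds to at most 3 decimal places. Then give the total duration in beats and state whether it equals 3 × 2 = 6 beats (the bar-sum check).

1) 0.0ms=0b +71.856ms=1/5b
2) 71.856ms=1/5b +71.856ms=1/5b
3) 143.713ms=2/5b +71.856ms=1/5b
4) 215.569ms=3/5b +71.856ms=1/5b
5) 287.425ms=4/5b +71.856ms=1/5b
6) 359.281ms=1b +359.281ms=1b
7) 718.563ms=2b +269.461ms=3/4b
8) 988.024ms=11/4b +269.461ms=3/4b
9) 1257.485ms=7/2b +59.88ms=1/6b
10) 1317.365ms=11/3b +59.88ms=1/6b
11) 1377.246ms=23/6b +299.401ms=5/6b
12) 1676.647ms=14/3b +239.521ms=2/3b
13) 1916.168ms=16/3b +239.521ms=2/3b
Σ=6b of 6 (167bpm 2/4) — PASS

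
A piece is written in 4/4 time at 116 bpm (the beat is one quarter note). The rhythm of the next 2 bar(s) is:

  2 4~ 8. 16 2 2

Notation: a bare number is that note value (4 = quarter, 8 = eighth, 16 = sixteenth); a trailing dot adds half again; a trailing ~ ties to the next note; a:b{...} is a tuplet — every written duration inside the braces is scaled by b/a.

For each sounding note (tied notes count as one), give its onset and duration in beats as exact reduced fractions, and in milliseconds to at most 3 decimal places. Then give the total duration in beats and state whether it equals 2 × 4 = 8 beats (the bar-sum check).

1) 0.0ms=0b +1034.483ms=2b
2) 1034.483ms=2b +905.172ms=7/4b
3) 1939.655ms=15/4b +129.31ms=1/4b
4) 2068.966ms=4b +1034.483ms=2b
5) 3103.448ms=6b +1034.483ms=2b
Σ=8b of 8 (116bpm 4/4) — PASS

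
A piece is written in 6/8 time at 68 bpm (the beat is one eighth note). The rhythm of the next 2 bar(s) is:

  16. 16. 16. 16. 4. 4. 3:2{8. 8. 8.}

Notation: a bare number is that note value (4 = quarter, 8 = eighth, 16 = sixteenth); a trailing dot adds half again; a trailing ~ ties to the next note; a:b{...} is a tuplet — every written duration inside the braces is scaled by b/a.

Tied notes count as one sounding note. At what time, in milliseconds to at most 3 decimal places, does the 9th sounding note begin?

note 9 onset = 11b = 9705.882ms

1. 0.0ms @ 0 + 661.765ms (3/4)
2. 661.765ms @ 3/4 + 661.765ms (3/4)
3. 1323.529ms @ 3/2 + 661.765ms (3/4)
4. 1985.294ms @ 9/4 + 661.765ms (3/4)
5. 2647.059ms @ 3 + 2647.059ms (3)
6. 5294.118ms @ 6 + 2647.059ms (3)
7. 7941.176ms @ 9 + 882.353ms (1)
8. 8823.529ms @ 10 + 882.353ms (1)
9. 9705.882ms @ 11 + 882.353ms (1)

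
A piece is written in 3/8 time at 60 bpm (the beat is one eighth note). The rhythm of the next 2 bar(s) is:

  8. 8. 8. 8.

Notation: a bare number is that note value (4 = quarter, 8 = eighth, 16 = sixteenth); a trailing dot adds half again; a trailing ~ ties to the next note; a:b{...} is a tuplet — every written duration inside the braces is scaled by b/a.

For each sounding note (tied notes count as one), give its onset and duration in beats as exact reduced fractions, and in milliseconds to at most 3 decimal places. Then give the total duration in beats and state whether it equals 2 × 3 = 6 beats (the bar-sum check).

1) 0.0ms=0b +1500.0ms=3/2b
2) 1500.0ms=3/2b +1500.0ms=3/2b
3) 3000.0ms=3b +1500.0ms=3/2b
4) 4500.0ms=9/2b +1500.0ms=3/2b
Σ=6b of 6 (60bpm 3/8) — PASS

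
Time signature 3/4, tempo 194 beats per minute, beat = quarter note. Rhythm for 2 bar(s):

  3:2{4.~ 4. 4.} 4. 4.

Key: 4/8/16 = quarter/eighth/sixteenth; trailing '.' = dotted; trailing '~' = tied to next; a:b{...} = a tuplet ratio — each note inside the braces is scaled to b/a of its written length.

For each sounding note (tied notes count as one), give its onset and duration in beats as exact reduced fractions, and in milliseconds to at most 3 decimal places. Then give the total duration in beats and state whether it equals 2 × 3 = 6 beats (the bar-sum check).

1) 0.0ms=0b +618.557ms=2b
2) 618.557ms=2b +309.278ms=1b
3) 927.835ms=3b +463.918ms=3/2b
4) 1391.753ms=9/2b +463.918ms=3/2b
Σ=6b of 6 (194bpm 3/4) — PASS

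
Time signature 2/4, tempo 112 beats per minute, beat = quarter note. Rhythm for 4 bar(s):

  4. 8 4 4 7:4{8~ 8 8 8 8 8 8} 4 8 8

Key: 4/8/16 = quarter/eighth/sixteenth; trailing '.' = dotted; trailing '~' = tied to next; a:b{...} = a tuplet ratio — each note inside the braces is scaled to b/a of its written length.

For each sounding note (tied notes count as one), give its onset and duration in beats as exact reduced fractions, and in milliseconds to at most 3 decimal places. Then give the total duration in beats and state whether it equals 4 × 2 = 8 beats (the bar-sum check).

1) 0.0ms=0b +803.571ms=3/2b
2) 803.571ms=3/2b +267.857ms=1/2b
3) 1071.429ms=2b +535.714ms=1b
4) 1607.143ms=3b +535.714ms=1b
5) 2142.857ms=4b +306.122ms=4/7b
6) 2448.98ms=32/7b +153.061ms=2/7b
7) 2602.041ms=34/7b +153.061ms=2/7b
8) 2755.102ms=36/7b +153.061ms=2/7b
9) 2908.163ms=38/7b +153.061ms=2/7b
10) 3061.224ms=40/7b +153.061ms=2/7b
11) 3214.286ms=6b +535.714ms=1b
12) 3750.0ms=7b +267.857ms=1/2b
13) 4017.857ms=15/2b +267.857ms=1/2b
Σ=8b of 8 (112bpm 2/4) — PASS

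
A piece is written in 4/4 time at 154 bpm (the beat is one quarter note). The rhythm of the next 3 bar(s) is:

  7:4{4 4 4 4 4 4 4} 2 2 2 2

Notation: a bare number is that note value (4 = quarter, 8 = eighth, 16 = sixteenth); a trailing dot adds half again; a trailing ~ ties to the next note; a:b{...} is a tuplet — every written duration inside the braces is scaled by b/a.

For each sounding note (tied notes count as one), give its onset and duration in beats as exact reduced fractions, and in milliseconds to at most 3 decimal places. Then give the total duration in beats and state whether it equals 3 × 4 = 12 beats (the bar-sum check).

1) 0.0ms=0b +222.635ms=4/7b
2) 222.635ms=4/7b +222.635ms=4/7b
3) 445.269ms=8/7b +222.635ms=4/7b
4) 667.904ms=12/7b +222.635ms=4/7b
5) 890.538ms=16/7b +222.635ms=4/7b
6) 1113.173ms=20/7b +222.635ms=4/7b
7) 1335.807ms=24/7b +222.635ms=4/7b
8) 1558.442ms=4b +779.221ms=2b
9) 2337.662ms=6b +779.221ms=2b
10) 3116.883ms=8b +779.221ms=2b
11) 3896.104ms=10b +779.221ms=2b
Σ=12b of 12 (154bpm 4/4) — PASS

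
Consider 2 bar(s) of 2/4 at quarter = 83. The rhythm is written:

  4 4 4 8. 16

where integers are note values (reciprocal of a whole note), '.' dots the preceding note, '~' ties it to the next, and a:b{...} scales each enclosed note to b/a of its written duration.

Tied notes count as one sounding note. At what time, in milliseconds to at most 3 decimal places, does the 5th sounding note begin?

1. 0.0ms @ 0 + 722.892ms (1)
2. 722.892ms @ 1 + 722.892ms (1)
3. 1445.783ms @ 2 + 722.892ms (1)
4. 2168.675ms @ 3 + 542.169ms (3/4)
5. 2710.843ms @ 15/4 + 180.723ms (1/4)

note 5 onset = 15/4b = 2710.843ms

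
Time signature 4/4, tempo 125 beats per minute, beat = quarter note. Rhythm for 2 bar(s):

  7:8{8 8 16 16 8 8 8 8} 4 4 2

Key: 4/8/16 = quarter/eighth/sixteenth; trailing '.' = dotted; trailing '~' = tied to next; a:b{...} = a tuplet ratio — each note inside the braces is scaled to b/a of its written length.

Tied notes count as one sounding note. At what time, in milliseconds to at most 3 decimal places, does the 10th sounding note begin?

note 10 onset = 5b = 2400.0ms

1. 0.0ms @ 0 + 274.286ms (4/7)
2. 274.286ms @ 4/7 + 274.286ms (4/7)
3. 548.571ms @ 8/7 + 137.143ms (2/7)
4. 685.714ms @ 10/7 + 137.143ms (2/7)
5. 822.857ms @ 12/7 + 274.286ms (4/7)
6. 1097.143ms @ 16/7 + 274.286ms (4/7)
7. 1371.429ms @ 20/7 + 274.286ms (4/7)
8. 1645.714ms @ 24/7 + 274.286ms (4/7)
9. 1920.0ms @ 4 + 480.0ms (1)
10. 2400.0ms @ 5 + 480.0ms (1)
11. 2880.0ms @ 6 + 960.0ms (2)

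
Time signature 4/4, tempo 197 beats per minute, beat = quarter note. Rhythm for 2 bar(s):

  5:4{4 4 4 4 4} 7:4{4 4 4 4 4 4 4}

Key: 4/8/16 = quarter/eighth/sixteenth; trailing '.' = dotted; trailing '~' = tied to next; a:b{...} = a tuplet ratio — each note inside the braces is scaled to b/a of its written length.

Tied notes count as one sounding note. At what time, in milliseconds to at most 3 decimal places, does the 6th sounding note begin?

1. 0.0ms @ 0 + 243.655ms (4/5)
2. 243.655ms @ 4/5 + 243.655ms (4/5)
3. 487.31ms @ 8/5 + 243.655ms (4/5)
4. 730.964ms @ 12/5 + 243.655ms (4/5)
5. 974.619ms @ 16/5 + 243.655ms (4/5)
6. 1218.274ms @ 4 + 174.039ms (4/7)
7. 1392.313ms @ 32/7 + 174.039ms (4/7)
8. 1566.352ms @ 36/7 + 174.039ms (4/7)
9. 1740.392ms @ 40/7 + 174.039ms (4/7)
10. 1914.431ms @ 44/7 + 174.039ms (4/7)
11. 2088.47ms @ 48/7 + 174.039ms (4/7)
12. 2262.509ms @ 52/7 + 174.039ms (4/7)

note 6 onset = 4b = 1218.274ms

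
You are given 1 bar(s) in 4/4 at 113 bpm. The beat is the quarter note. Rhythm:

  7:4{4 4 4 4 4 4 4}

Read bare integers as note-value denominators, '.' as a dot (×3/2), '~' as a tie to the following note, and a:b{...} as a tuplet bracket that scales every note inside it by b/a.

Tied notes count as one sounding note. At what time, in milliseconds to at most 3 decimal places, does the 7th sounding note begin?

note 7 onset = 24/7b = 1820.48ms

1. 0.0ms @ 0 + 303.413ms (4/7)
2. 303.413ms @ 4/7 + 303.413ms (4/7)
3. 606.827ms @ 8/7 + 303.413ms (4/7)
4. 910.24ms @ 12/7 + 303.413ms (4/7)
5. 1213.654ms @ 16/7 + 303.413ms (4/7)
6. 1517.067ms @ 20/7 + 303.413ms (4/7)
7. 1820.48ms @ 24/7 + 303.413ms (4/7)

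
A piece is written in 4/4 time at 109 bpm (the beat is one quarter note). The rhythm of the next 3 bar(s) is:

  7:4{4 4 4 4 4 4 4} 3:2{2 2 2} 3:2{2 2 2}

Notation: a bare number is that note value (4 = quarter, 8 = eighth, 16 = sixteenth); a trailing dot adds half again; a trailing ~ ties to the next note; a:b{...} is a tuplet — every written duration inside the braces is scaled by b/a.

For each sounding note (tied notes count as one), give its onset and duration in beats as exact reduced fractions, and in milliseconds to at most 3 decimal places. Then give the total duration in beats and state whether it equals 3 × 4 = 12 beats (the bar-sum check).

1) 0.0ms=0b +314.548ms=4/7b
2) 314.548ms=4/7b +314.548ms=4/7b
3) 629.096ms=8/7b +314.548ms=4/7b
4) 943.644ms=12/7b +314.548ms=4/7b
5) 1258.191ms=16/7b +314.548ms=4/7b
6) 1572.739ms=20/7b +314.548ms=4/7b
7) 1887.287ms=24/7b +314.548ms=4/7b
8) 2201.835ms=4b +733.945ms=4/3b
9) 2935.78ms=16/3b +733.945ms=4/3b
10) 3669.725ms=20/3b +733.945ms=4/3b
11) 4403.67ms=8b +733.945ms=4/3b
12) 5137.615ms=28/3b +733.945ms=4/3b
13) 5871.56ms=32/3b +733.945ms=4/3b
Σ=12b of 12 (109bpm 4/4) — PASS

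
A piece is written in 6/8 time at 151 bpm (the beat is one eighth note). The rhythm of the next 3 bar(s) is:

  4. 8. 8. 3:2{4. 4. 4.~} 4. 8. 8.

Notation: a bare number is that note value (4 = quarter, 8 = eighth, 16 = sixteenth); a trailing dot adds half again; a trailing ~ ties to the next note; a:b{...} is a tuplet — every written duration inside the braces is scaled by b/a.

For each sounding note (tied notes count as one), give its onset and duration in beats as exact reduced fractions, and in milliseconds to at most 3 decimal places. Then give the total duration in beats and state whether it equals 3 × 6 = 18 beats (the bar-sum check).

1) 0.0ms=0b +1192.053ms=3b
2) 1192.053ms=3b +596.026ms=3/2b
3) 1788.079ms=9/2b +596.026ms=3/2b
4) 2384.106ms=6b +794.702ms=2b
5) 3178.808ms=8b +794.702ms=2b
6) 3973.51ms=10b +1986.755ms=5b
7) 5960.265ms=15b +596.026ms=3/2b
8) 6556.291ms=33/2b +596.026ms=3/2b
Σ=18b of 18 (151bpm 6/8) — PASS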